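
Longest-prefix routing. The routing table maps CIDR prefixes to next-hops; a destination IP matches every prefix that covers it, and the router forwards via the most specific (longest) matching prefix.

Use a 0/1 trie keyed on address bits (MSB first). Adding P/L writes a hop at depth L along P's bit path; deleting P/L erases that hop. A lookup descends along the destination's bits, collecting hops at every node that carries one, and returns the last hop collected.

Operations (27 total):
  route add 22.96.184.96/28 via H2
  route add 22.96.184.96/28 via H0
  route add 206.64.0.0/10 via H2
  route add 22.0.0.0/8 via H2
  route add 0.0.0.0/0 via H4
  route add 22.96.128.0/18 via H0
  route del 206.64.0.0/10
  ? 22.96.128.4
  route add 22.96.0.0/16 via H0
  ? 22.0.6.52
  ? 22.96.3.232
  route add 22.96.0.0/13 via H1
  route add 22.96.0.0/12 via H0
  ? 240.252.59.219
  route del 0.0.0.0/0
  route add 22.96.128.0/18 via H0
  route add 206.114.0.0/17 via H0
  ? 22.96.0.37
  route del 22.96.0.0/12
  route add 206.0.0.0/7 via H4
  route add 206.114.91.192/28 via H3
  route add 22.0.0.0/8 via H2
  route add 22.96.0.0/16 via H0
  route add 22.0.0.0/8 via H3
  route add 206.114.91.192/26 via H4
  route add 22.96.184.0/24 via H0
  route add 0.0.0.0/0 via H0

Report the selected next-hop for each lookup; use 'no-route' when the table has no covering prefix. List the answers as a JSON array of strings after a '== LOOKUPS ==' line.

Process each operation:
  + 22.96.184.96/28 (H2) depth=28
  + 22.96.184.96/28 (H0) depth=28
  + 206.64.0.0/10 (H2) depth=10
  + 22.0.0.0/8 (H2) depth=8
  + 0.0.0.0/0 (H4) depth=0
  + 22.96.128.0/18 (H0) depth=18
  del 206.64.0.0/10 (clear depth 10)
  Q 22.96.128.4: descend 000101100110000010 ; hops seen [H4,H2,H0] ; pick H0
  + 22.96.0.0/16 (H0) depth=16
  Q 22.0.6.52: descend 000101100 ; hops seen [H4,H2] ; pick H2
  Q 22.96.3.232: descend 0001011001100000 ; hops seen [H4,H2,H0] ; pick H0
  + 22.96.0.0/13 (H1) depth=13
  + 22.96.0.0/12 (H0) depth=12
  Q 240.252.59.219: descend 11 ; hops seen [H4] ; pick H4
  del 0.0.0.0/0 (clear depth 0)
  + 22.96.128.0/18 (H0) depth=18
  + 206.114.0.0/17 (H0) depth=17
  Q 22.96.0.37: descend 0001011001100000 ; hops seen [H2,H0,H1,H0] ; pick H0
  del 22.96.0.0/12 (clear depth 12)
  + 206.0.0.0/7 (H4) depth=7
  + 206.114.91.192/28 (H3) depth=28
  + 22.0.0.0/8 (H2) depth=8
  + 22.96.0.0/16 (H0) depth=16
  + 22.0.0.0/8 (H3) depth=8
  + 206.114.91.192/26 (H4) depth=26
  + 22.96.184.0/24 (H0) depth=24
  + 0.0.0.0/0 (H0) depth=0

== LOOKUPS ==
["H0","H2","H0","H4","H0"]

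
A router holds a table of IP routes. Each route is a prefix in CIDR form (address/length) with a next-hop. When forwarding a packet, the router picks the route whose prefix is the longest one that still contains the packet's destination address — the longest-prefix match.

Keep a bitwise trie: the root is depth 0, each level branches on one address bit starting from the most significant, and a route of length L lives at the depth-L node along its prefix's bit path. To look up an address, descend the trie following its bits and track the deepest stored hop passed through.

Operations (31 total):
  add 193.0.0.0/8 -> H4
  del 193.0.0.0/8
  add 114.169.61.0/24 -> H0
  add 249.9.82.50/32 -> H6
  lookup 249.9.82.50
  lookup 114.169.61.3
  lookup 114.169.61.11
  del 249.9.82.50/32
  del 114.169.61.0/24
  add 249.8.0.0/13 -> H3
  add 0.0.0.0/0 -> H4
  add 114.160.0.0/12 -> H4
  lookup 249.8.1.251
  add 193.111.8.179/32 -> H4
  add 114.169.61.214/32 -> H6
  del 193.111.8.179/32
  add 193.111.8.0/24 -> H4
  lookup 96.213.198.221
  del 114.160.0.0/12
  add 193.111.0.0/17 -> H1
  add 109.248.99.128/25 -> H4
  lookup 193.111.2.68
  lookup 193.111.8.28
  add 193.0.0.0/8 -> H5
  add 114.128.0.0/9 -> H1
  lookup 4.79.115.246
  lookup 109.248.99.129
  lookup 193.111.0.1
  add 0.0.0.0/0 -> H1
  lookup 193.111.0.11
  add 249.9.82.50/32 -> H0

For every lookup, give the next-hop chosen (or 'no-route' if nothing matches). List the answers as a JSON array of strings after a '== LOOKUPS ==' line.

Trace:
  add 193.0.0.0/8 -> H4 at depth 8
  - 193.0.0.0/8 clear@8
  add 114.169.61.0/24 -> H0 at depth 24
  add 249.9.82.50/32 -> H6 at depth 32
  ? 249.9.82.50  path d0:-→d1:-→d2:-→d3:-→d4:-→d5:-→d6:-→d7:-→d8:-→d9:-→d10:-→d11:-→d12:-→d13:-→d14:-→d15:-→d16:-→d17:-→d18:-→d19:-→d20:-→d21:-→d22:-→d23:-→d24:-→d25:-→d26:-→d27:-→d28:-→d29:-→d30:-→d31:-→d32:H6  best=H6
  ? 114.169.61.3  path d0:-→d1:-→d2:-→d3:-→d4:-→d5:-→d6:-→d7:-→d8:-→d9:-→d10:-→d11:-→d12:-→d13:-→d14:-→d15:-→d16:-→d17:-→d18:-→d19:-→d20:-→d21:-→d22:-→d23:-→d24:H0  best=H0
  ? 114.169.61.11  path d0:-→d1:-→d2:-→d3:-→d4:-→d5:-→d6:-→d7:-→d8:-→d9:-→d10:-→d11:-→d12:-→d13:-→d14:-→d15:-→d16:-→d17:-→d18:-→d19:-→d20:-→d21:-→d22:-→d23:-→d24:H0  best=H0
  - 249.9.82.50/32 clear@32
  - 114.169.61.0/24 clear@24
  add 249.8.0.0/13 -> H3 at depth 13
  add 0.0.0.0/0 -> H4 at depth 0
  add 114.160.0.0/12 -> H4 at depth 12
  ? 249.8.1.251  path d0:H4→d1:-→d2:-→d3:-→d4:-→d5:-→d6:-→d7:-→d8:-→d9:-→d10:-→d11:-→d12:-→d13:H3→d14:-→d15:-  best=H3
  add 193.111.8.179/32 -> H4 at depth 32
  add 114.169.61.214/32 -> H6 at depth 32
  - 193.111.8.179/32 clear@32
  add 193.111.8.0/24 -> H4 at depth 24
  ? 96.213.198.221  path d0:H4→d1:-→d2:-→d3:-  best=H4
  - 114.160.0.0/12 clear@12
  add 193.111.0.0/17 -> H1 at depth 17
  add 109.248.99.128/25 -> H4 at depth 25
  ? 193.111.2.68  path d0:H4→d1:-→d2:-→d3:-→d4:-→d5:-→d6:-→d7:-→d8:-→d9:-→d10:-→d11:-→d12:-→d13:-→d14:-→d15:-→d16:-→d17:H1→d18:-→d19:-→d20:-  best=H1
  ? 193.111.8.28  path d0:H4→d1:-→d2:-→d3:-→d4:-→d5:-→d6:-→d7:-→d8:-→d9:-→d10:-→d11:-→d12:-→d13:-→d14:-→d15:-→d16:-→d17:H1→d18:-→d19:-→d20:-→d21:-→d22:-→d23:-→d24:H4  best=H4
  add 193.0.0.0/8 -> H5 at depth 8
  add 114.128.0.0/9 -> H1 at depth 9
  ? 4.79.115.246  path d0:H4→d1:-  best=H4
  ? 109.248.99.129  path d0:H4→d1:-→d2:-→d3:-→d4:-→d5:-→d6:-→d7:-→d8:-→d9:-→d10:-→d11:-→d12:-→d13:-→d14:-→d15:-→d16:-→d17:-→d18:-→d19:-→d20:-→d21:-→d22:-→d23:-→d24:-→d25:H4  best=H4
  ? 193.111.0.1  path d0:H4→d1:-→d2:-→d3:-→d4:-→d5:-→d6:-→d7:-→d8:H5→d9:-→d10:-→d11:-→d12:-→d13:-→d14:-→d15:-→d16:-→d17:H1→d18:-→d19:-→d20:-  best=H1
  add 0.0.0.0/0 -> H1 at depth 0
  ? 193.111.0.11  path d0:H1→d1:-→d2:-→d3:-→d4:-→d5:-→d6:-→d7:-→d8:H5→d9:-→d10:-→d11:-→d12:-→d13:-→d14:-→d15:-→d16:-→d17:H1→d18:-→d19:-→d20:-  best=H1
  add 249.9.82.50/32 -> H0 at depth 32

== LOOKUPS ==
["H6","H0","H0","H3","H4","H1","H4","H4","H4","H1","H1"]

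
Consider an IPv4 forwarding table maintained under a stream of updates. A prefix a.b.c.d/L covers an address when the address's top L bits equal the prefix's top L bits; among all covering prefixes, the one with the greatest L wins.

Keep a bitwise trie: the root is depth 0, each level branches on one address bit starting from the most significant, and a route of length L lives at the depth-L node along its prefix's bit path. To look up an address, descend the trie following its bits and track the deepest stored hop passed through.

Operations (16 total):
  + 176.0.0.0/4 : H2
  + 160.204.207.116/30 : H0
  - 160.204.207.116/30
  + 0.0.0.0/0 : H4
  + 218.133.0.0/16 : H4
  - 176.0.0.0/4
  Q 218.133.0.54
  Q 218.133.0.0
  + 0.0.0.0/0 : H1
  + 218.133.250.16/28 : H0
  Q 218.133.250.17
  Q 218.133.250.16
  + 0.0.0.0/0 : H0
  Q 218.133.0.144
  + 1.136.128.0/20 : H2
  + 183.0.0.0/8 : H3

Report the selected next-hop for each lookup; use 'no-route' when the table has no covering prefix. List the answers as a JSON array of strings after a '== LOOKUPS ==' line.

Apply in order:
  add 176.0.0.0/4 -> H2 at depth 4
  add 160.204.207.116/30 -> H0 at depth 30
  del 160.204.207.116/30 (clear depth 30)
  add 0.0.0.0/0 -> H4 at depth 0
  add 218.133.0.0/16 -> H4 at depth 16
  del 176.0.0.0/4 (clear depth 4)
  ? 218.133.0.54  path d0:H4→d1:-→d2:-→d3:-→d4:-→d5:-→d6:-→d7:-→d8:-→d9:-→d10:-→d11:-→d12:-→d13:-→d14:-→d15:-→d16:H4  best=H4
  ? 218.133.0.0  path d0:H4→d1:-→d2:-→d3:-→d4:-→d5:-→d6:-→d7:-→d8:-→d9:-→d10:-→d11:-→d12:-→d13:-→d14:-→d15:-→d16:H4  best=H4
  add 0.0.0.0/0 -> H1 at depth 0
  add 218.133.250.16/28 -> H0 at depth 28
  ? 218.133.250.17  path d0:H1→d1:-→d2:-→d3:-→d4:-→d5:-→d6:-→d7:-→d8:-→d9:-→d10:-→d11:-→d12:-→d13:-→d14:-→d15:-→d16:H4→d17:-→d18:-→d19:-→d20:-→d21:-→d22:-→d23:-→d24:-→d25:-→d26:-→d27:-→d28:H0  best=H0
  ? 218.133.250.16  path d0:H1→d1:-→d2:-→d3:-→d4:-→d5:-→d6:-→d7:-→d8:-→d9:-→d10:-→d11:-→d12:-→d13:-→d14:-→d15:-→d16:H4→d17:-→d18:-→d19:-→d20:-→d21:-→d22:-→d23:-→d24:-→d25:-→d26:-→d27:-→d28:H0  best=H0
  add 0.0.0.0/0 -> H0 at depth 0
  ? 218.133.0.144  path d0:H0→d1:-→d2:-→d3:-→d4:-→d5:-→d6:-→d7:-→d8:-→d9:-→d10:-→d11:-→d12:-→d13:-→d14:-→d15:-→d16:H4  best=H4
  add 1.136.128.0/20 -> H2 at depth 20
  add 183.0.0.0/8 -> H3 at depth 8

== LOOKUPS ==
["H4","H4","H0","H0","H4"]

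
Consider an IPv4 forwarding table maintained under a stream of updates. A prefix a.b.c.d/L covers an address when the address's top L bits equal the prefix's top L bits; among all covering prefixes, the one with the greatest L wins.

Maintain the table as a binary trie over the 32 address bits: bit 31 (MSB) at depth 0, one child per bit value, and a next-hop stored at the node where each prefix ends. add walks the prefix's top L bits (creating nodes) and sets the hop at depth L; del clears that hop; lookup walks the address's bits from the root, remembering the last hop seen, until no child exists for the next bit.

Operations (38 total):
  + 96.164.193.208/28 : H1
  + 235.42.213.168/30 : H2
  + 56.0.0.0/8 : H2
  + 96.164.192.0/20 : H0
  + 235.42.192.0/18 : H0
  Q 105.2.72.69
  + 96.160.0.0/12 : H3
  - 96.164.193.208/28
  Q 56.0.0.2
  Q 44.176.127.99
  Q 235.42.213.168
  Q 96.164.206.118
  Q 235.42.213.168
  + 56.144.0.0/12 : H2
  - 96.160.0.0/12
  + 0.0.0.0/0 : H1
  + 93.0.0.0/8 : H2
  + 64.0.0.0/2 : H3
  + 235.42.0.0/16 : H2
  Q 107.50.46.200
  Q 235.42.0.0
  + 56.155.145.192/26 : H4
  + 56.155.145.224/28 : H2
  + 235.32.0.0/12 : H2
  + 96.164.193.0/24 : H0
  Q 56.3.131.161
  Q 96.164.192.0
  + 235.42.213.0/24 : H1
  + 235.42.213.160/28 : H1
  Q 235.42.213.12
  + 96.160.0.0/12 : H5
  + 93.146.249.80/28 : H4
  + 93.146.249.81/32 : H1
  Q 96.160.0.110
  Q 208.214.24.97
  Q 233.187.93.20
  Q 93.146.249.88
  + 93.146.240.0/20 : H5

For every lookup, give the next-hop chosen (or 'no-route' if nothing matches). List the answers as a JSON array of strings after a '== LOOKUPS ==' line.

Trace:
  + 96.164.193.208/28 (H1) depth=28
  + 235.42.213.168/30 (H2) depth=30
  + 56.0.0.0/8 (H2) depth=8
  + 96.164.192.0/20 (H0) depth=20
  + 235.42.192.0/18 (H0) depth=18
  ? 105.2.72.69  path d0:-→d1:-→d2:-→d3:-→d4:-  best=no-route
  + 96.160.0.0/12 (H3) depth=12
  - 96.164.193.208/28 clear@28
  ? 56.0.0.2  path d0:-→d1:-→d2:-→d3:-→d4:-→d5:-→d6:-→d7:-→d8:H2  best=H2
  ? 44.176.127.99  path d0:-→d1:-→d2:-→d3:-  best=no-route
  ? 235.42.213.168  path d0:-→d1:-→d2:-→d3:-→d4:-→d5:-→d6:-→d7:-→d8:-→d9:-→d10:-→d11:-→d12:-→d13:-→d14:-→d15:-→d16:-→d17:-→d18:H0→d19:-→d20:-→d21:-→d22:-→d23:-→d24:-→d25:-→d26:-→d27:-→d28:-→d29:-→d30:H2  best=H2
  ? 96.164.206.118  path d0:-→d1:-→d2:-→d3:-→d4:-→d5:-→d6:-→d7:-→d8:-→d9:-→d10:-→d11:-→d12:H3→d13:-→d14:-→d15:-→d16:-→d17:-→d18:-→d19:-→d20:H0  best=H0
  ? 235.42.213.168  path d0:-→d1:-→d2:-→d3:-→d4:-→d5:-→d6:-→d7:-→d8:-→d9:-→d10:-→d11:-→d12:-→d13:-→d14:-→d15:-→d16:-→d17:-→d18:H0→d19:-→d20:-→d21:-→d22:-→d23:-→d24:-→d25:-→d26:-→d27:-→d28:-→d29:-→d30:H2  best=H2
  + 56.144.0.0/12 (H2) depth=12
  - 96.160.0.0/12 clear@12
  + 0.0.0.0/0 (H1) depth=0
  + 93.0.0.0/8 (H2) depth=8
  + 64.0.0.0/2 (H3) depth=2
  + 235.42.0.0/16 (H2) depth=16
  ? 107.50.46.200  path d0:H1→d1:-→d2:H3→d3:-→d4:-  best=H3
  ? 235.42.0.0  path d0:H1→d1:-→d2:-→d3:-→d4:-→d5:-→d6:-→d7:-→d8:-→d9:-→d10:-→d11:-→d12:-→d13:-→d14:-→d15:-→d16:H2  best=H2
  + 56.155.145.192/26 (H4) depth=26
  + 56.155.145.224/28 (H2) depth=28
  + 235.32.0.0/12 (H2) depth=12
  + 96.164.193.0/24 (H0) depth=24
  ? 56.3.131.161  path d0:H1→d1:-→d2:-→d3:-→d4:-→d5:-→d6:-→d7:-→d8:H2  best=H2
  ? 96.164.192.0  path d0:H1→d1:-→d2:H3→d3:-→d4:-→d5:-→d6:-→d7:-→d8:-→d9:-→d10:-→d11:-→d12:-→d13:-→d14:-→d15:-→d16:-→d17:-→d18:-→d19:-→d20:H0→d21:-→d22:-→d23:-  best=H0
  + 235.42.213.0/24 (H1) depth=24
  + 235.42.213.160/28 (H1) depth=28
  ? 235.42.213.12  path d0:H1→d1:-→d2:-→d3:-→d4:-→d5:-→d6:-→d7:-→d8:-→d9:-→d10:-→d11:-→d12:H2→d13:-→d14:-→d15:-→d16:H2→d17:-→d18:H0→d19:-→d20:-→d21:-→d22:-→d23:-→d24:H1  best=H1
  + 96.160.0.0/12 (H5) depth=12
  + 93.146.249.80/28 (H4) depth=28
  + 93.146.249.81/32 (H1) depth=32
  ? 96.160.0.110  path d0:H1→d1:-→d2:H3→d3:-→d4:-→d5:-→d6:-→d7:-→d8:-→d9:-→d10:-→d11:-→d12:H5→d13:-  best=H5
  ? 208.214.24.97  path d0:H1→d1:-→d2:-  best=H1
  ? 233.187.93.20  path d0:H1→d1:-→d2:-→d3:-→d4:-→d5:-→d6:-  best=H1
  ? 93.146.249.88  path d0:H1→d1:-→d2:H3→d3:-→d4:-→d5:-→d6:-→d7:-→d8:H2→d9:-→d10:-→d11:-→d12:-→d13:-→d14:-→d15:-→d16:-→d17:-→d18:-→d19:-→d20:-→d21:-→d22:-→d23:-→d24:-→d25:-→d26:-→d27:-→d28:H4  best=H4
  + 93.146.240.0/20 (H5) depth=20

== LOOKUPS ==
["no-route","H2","no-route","H2","H0","H2","H3","H2","H2","H0","H1","H5","H1","H1","H4"]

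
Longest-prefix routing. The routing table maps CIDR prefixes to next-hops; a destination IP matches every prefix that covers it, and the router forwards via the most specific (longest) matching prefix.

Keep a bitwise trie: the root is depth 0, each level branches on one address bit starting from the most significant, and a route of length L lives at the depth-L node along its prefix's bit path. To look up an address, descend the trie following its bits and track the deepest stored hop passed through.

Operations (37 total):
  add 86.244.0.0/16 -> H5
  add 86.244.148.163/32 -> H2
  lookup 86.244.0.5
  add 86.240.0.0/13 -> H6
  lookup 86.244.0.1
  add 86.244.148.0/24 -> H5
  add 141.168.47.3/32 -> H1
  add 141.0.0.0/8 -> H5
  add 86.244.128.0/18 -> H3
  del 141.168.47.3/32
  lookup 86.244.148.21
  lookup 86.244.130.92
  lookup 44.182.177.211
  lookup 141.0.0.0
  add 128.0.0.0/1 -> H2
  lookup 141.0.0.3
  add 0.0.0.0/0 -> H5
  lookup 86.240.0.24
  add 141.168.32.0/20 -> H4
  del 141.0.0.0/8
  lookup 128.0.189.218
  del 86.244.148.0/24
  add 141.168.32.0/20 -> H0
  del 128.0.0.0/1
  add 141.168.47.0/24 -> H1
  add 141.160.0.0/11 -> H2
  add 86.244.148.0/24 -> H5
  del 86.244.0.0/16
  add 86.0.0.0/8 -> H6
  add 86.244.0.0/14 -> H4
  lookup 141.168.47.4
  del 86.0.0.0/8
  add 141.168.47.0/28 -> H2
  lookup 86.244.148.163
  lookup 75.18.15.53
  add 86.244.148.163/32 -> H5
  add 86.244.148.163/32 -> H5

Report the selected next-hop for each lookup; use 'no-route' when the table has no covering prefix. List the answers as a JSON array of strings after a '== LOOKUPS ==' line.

Process each operation:
  + 86.244.0.0/16 (H5) depth=16
  + 86.244.148.163/32 (H2) depth=32
  ? 86.244.0.5  path d0:-→d1:-→d2:-→d3:-→d4:-→d5:-→d6:-→d7:-→d8:-→d9:-→d10:-→d11:-→d12:-→d13:-→d14:-→d15:-→d16:H5  best=H5
  + 86.240.0.0/13 (H6) depth=13
  ? 86.244.0.1  path d0:-→d1:-→d2:-→d3:-→d4:-→d5:-→d6:-→d7:-→d8:-→d9:-→d10:-→d11:-→d12:-→d13:H6→d14:-→d15:-→d16:H5  best=H5
  + 86.244.148.0/24 (H5) depth=24
  + 141.168.47.3/32 (H1) depth=32
  + 141.0.0.0/8 (H5) depth=8
  + 86.244.128.0/18 (H3) depth=18
  - 141.168.47.3/32 clear@32
  ? 86.244.148.21  path d0:-→d1:-→d2:-→d3:-→d4:-→d5:-→d6:-→d7:-→d8:-→d9:-→d10:-→d11:-→d12:-→d13:H6→d14:-→d15:-→d16:H5→d17:-→d18:H3→d19:-→d20:-→d21:-→d22:-→d23:-→d24:H5  best=H5
  ? 86.244.130.92  path d0:-→d1:-→d2:-→d3:-→d4:-→d5:-→d6:-→d7:-→d8:-→d9:-→d10:-→d11:-→d12:-→d13:H6→d14:-→d15:-→d16:H5→d17:-→d18:H3→d19:-  best=H3
  ? 44.182.177.211  path d0:-→d1:-  best=no-route
  ? 141.0.0.0  path d0:-→d1:-→d2:-→d3:-→d4:-→d5:-→d6:-→d7:-→d8:H5  best=H5
  + 128.0.0.0/1 (H2) depth=1
  ? 141.0.0.3  path d0:-→d1:H2→d2:-→d3:-→d4:-→d5:-→d6:-→d7:-→d8:H5  best=H5
  + 0.0.0.0/0 (H5) depth=0
  ? 86.240.0.24  path d0:H5→d1:-→d2:-→d3:-→d4:-→d5:-→d6:-→d7:-→d8:-→d9:-→d10:-→d11:-→d12:-→d13:H6  best=H6
  + 141.168.32.0/20 (H4) depth=20
  - 141.0.0.0/8 clear@8
  ? 128.0.189.218  path d0:H5→d1:H2→d2:-→d3:-→d4:-  best=H2
  - 86.244.148.0/24 clear@24
  + 141.168.32.0/20 (H0) depth=20
  - 128.0.0.0/1 clear@1
  + 141.168.47.0/24 (H1) depth=24
  + 141.160.0.0/11 (H2) depth=11
  + 86.244.148.0/24 (H5) depth=24
  - 86.244.0.0/16 clear@16
  + 86.0.0.0/8 (H6) depth=8
  + 86.244.0.0/14 (H4) depth=14
  ? 141.168.47.4  path d0:H5→d1:-→d2:-→d3:-→d4:-→d5:-→d6:-→d7:-→d8:-→d9:-→d10:-→d11:H2→d12:-→d13:-→d14:-→d15:-→d16:-→d17:-→d18:-→d19:-→d20:H0→d21:-→d22:-→d23:-→d24:H1→d25:-→d26:-→d27:-→d28:-→d29:-  best=H1
  - 86.0.0.0/8 clear@8
  + 141.168.47.0/28 (H2) depth=28
  ? 86.244.148.163  path d0:H5→d1:-→d2:-→d3:-→d4:-→d5:-→d6:-→d7:-→d8:-→d9:-→d10:-→d11:-→d12:-→d13:H6→d14:H4→d15:-→d16:-→d17:-→d18:H3→d19:-→d20:-→d21:-→d22:-→d23:-→d24:H5→d25:-→d26:-→d27:-→d28:-→d29:-→d30:-→d31:-→d32:H2  best=H2
  ? 75.18.15.53  path d0:H5→d1:-→d2:-→d3:-  best=H5
  + 86.244.148.163/32 (H5) depth=32
  + 86.244.148.163/32 (H5) depth=32

== LOOKUPS ==
["H5","H5","H5","H3","no-route","H5","H5","H6","H2","H1","H2","H5"]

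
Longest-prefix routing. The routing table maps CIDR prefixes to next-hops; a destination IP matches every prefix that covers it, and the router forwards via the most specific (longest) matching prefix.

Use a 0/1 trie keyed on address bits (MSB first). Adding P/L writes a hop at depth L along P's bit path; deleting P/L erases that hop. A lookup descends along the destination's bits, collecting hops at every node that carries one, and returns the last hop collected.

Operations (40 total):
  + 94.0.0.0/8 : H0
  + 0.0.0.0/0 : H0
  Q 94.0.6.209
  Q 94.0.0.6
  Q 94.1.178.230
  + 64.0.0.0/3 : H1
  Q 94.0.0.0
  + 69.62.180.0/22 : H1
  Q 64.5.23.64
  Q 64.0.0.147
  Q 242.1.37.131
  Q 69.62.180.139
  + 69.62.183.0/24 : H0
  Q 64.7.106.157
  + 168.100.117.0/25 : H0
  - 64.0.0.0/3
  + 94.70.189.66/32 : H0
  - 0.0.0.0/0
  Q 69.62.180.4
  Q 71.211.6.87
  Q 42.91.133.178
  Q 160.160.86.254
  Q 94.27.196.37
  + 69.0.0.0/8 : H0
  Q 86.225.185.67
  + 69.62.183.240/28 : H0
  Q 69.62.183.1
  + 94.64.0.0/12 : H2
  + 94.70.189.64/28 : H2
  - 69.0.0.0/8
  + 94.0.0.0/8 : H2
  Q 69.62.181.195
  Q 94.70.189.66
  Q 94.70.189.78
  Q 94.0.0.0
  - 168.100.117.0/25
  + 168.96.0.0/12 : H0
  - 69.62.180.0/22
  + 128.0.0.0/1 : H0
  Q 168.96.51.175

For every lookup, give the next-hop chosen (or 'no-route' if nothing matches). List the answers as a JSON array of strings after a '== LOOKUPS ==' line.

Apply in order:
  add 94.0.0.0/8 -> H0 at depth 8
  add 0.0.0.0/0 -> H0 at depth 0
  ? 94.0.6.209  path d0:H0→d1:-→d2:-→d3:-→d4:-→d5:-→d6:-→d7:-→d8:H0  best=H0
  ? 94.0.0.6  path d0:H0→d1:-→d2:-→d3:-→d4:-→d5:-→d6:-→d7:-→d8:H0  best=H0
  ? 94.1.178.230  path d0:H0→d1:-→d2:-→d3:-→d4:-→d5:-→d6:-→d7:-→d8:H0  best=H0
  add 64.0.0.0/3 -> H1 at depth 3
  ? 94.0.0.0  path d0:H0→d1:-→d2:-→d3:H1→d4:-→d5:-→d6:-→d7:-→d8:H0  best=H0
  add 69.62.180.0/22 -> H1 at depth 22
  ? 64.5.23.64  path d0:H0→d1:-→d2:-→d3:H1→d4:-→d5:-  best=H1
  ? 64.0.0.147  path d0:H0→d1:-→d2:-→d3:H1→d4:-→d5:-  best=H1
  ? 242.1.37.131  path d0:H0  best=H0
  ? 69.62.180.139  path d0:H0→d1:-→d2:-→d3:H1→d4:-→d5:-→d6:-→d7:-→d8:-→d9:-→d10:-→d11:-→d12:-→d13:-→d14:-→d15:-→d16:-→d17:-→d18:-→d19:-→d20:-→d21:-→d22:H1  best=H1
  add 69.62.183.0/24 -> H0 at depth 24
  ? 64.7.106.157  path d0:H0→d1:-→d2:-→d3:H1→d4:-→d5:-  best=H1
  add 168.100.117.0/25 -> H0 at depth 25
  - 64.0.0.0/3 clear@3
  add 94.70.189.66/32 -> H0 at depth 32
  - 0.0.0.0/0 clear@0
  ? 69.62.180.4  path d0:-→d1:-→d2:-→d3:-→d4:-→d5:-→d6:-→d7:-→d8:-→d9:-→d10:-→d11:-→d12:-→d13:-→d14:-→d15:-→d16:-→d17:-→d18:-→d19:-→d20:-→d21:-→d22:H1  best=H1
  ? 71.211.6.87  path d0:-→d1:-→d2:-→d3:-→d4:-→d5:-→d6:-  best=no-route
  ? 42.91.133.178  path d0:-→d1:-  best=no-route
  ? 160.160.86.254  path d0:-→d1:-→d2:-→d3:-→d4:-  best=no-route
  ? 94.27.196.37  path d0:-→d1:-→d2:-→d3:-→d4:-→d5:-→d6:-→d7:-→d8:H0→d9:-  best=H0
  add 69.0.0.0/8 -> H0 at depth 8
  ? 86.225.185.67  path d0:-→d1:-→d2:-→d3:-→d4:-  best=no-route
  add 69.62.183.240/28 -> H0 at depth 28
  ? 69.62.183.1  path d0:-→d1:-→d2:-→d3:-→d4:-→d5:-→d6:-→d7:-→d8:H0→d9:-→d10:-→d11:-→d12:-→d13:-→d14:-→d15:-→d16:-→d17:-→d18:-→d19:-→d20:-→d21:-→d22:H1→d23:-→d24:H0  best=H0
  add 94.64.0.0/12 -> H2 at depth 12
  add 94.70.189.64/28 -> H2 at depth 28
  - 69.0.0.0/8 clear@8
  add 94.0.0.0/8 -> H2 at depth 8
  ? 69.62.181.195  path d0:-→d1:-→d2:-→d3:-→d4:-→d5:-→d6:-→d7:-→d8:-→d9:-→d10:-→d11:-→d12:-→d13:-→d14:-→d15:-→d16:-→d17:-→d18:-→d19:-→d20:-→d21:-→d22:H1  best=H1
  ? 94.70.189.66  path d0:-→d1:-→d2:-→d3:-→d4:-→d5:-→d6:-→d7:-→d8:H2→d9:-→d10:-→d11:-→d12:H2→d13:-→d14:-→d15:-→d16:-→d17:-→d18:-→d19:-→d20:-→d21:-→d22:-→d23:-→d24:-→d25:-→d26:-→d27:-→d28:H2→d29:-→d30:-→d31:-→d32:H0  best=H0
  ? 94.70.189.78  path d0:-→d1:-→d2:-→d3:-→d4:-→d5:-→d6:-→d7:-→d8:H2→d9:-→d10:-→d11:-→d12:H2→d13:-→d14:-→d15:-→d16:-→d17:-→d18:-→d19:-→d20:-→d21:-→d22:-→d23:-→d24:-→d25:-→d26:-→d27:-→d28:H2  best=H2
  ? 94.0.0.0  path d0:-→d1:-→d2:-→d3:-→d4:-→d5:-→d6:-→d7:-→d8:H2→d9:-  best=H2
  - 168.100.117.0/25 clear@25
  add 168.96.0.0/12 -> H0 at depth 12
  - 69.62.180.0/22 clear@22
  add 128.0.0.0/1 -> H0 at depth 1
  ? 168.96.51.175  path d0:-→d1:H0→d2:-→d3:-→d4:-→d5:-→d6:-→d7:-→d8:-→d9:-→d10:-→d11:-→d12:H0→d13:-  best=H0

== LOOKUPS ==
["H0","H0","H0","H0","H1","H1","H0","H1","H1","H1","no-route","no-route","no-route","H0","no-route","H0","H1","H0","H2","H2","H0"]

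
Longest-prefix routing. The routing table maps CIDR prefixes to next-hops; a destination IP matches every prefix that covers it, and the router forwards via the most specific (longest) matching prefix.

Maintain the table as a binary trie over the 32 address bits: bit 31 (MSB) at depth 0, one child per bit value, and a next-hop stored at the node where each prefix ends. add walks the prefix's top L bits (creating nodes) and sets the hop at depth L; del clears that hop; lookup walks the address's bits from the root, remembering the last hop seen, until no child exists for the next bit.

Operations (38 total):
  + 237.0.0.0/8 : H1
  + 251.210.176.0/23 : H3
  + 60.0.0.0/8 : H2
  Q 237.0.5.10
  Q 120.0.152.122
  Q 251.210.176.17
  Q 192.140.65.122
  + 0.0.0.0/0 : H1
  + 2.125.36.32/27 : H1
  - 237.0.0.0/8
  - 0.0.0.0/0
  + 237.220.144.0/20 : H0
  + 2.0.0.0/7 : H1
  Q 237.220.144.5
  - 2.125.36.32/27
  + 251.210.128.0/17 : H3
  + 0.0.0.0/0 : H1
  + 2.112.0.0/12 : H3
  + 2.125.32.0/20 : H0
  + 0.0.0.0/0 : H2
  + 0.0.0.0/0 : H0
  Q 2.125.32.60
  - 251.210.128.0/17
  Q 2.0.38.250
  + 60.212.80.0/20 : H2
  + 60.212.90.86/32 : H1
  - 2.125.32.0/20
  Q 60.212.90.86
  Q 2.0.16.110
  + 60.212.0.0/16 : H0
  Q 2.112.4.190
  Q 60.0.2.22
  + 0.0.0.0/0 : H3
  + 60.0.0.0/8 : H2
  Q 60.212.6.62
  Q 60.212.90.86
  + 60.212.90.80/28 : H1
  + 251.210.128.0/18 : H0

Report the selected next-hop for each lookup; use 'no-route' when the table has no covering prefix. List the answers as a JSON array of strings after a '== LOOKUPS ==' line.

Trace:
  + 237.0.0.0/8 (H1) depth=8
  + 251.210.176.0/23 (H3) depth=23
  + 60.0.0.0/8 (H2) depth=8
  Q 237.0.5.10: descend 11101101 ; hops seen [H1] ; pick H1
  Q 120.0.152.122: descend 0 ; hops seen [∅] ; pick no-route
  Q 251.210.176.17: descend 11111011110100101011000 ; hops seen [H3] ; pick H3
  Q 192.140.65.122: descend 11 ; hops seen [∅] ; pick no-route
  + 0.0.0.0/0 (H1) depth=0
  + 2.125.36.32/27 (H1) depth=27
  del 237.0.0.0/8 (clear depth 8)
  del 0.0.0.0/0 (clear depth 0)
  + 237.220.144.0/20 (H0) depth=20
  + 2.0.0.0/7 (H1) depth=7
  Q 237.220.144.5: descend 11101101110111001001 ; hops seen [H0] ; pick H0
  del 2.125.36.32/27 (clear depth 27)
  + 251.210.128.0/17 (H3) depth=17
  + 0.0.0.0/0 (H1) depth=0
  + 2.112.0.0/12 (H3) depth=12
  + 2.125.32.0/20 (H0) depth=20
  + 0.0.0.0/0 (H2) depth=0
  + 0.0.0.0/0 (H0) depth=0
  Q 2.125.32.60: descend 000000100111110100100 ; hops seen [H0,H1,H3,H0] ; pick H0
  del 251.210.128.0/17 (clear depth 17)
  Q 2.0.38.250: descend 000000100 ; hops seen [H0,H1] ; pick H1
  + 60.212.80.0/20 (H2) depth=20
  + 60.212.90.86/32 (H1) depth=32
  del 2.125.32.0/20 (clear depth 20)
  Q 60.212.90.86: descend 00111100110101000101101001010110 ; hops seen [H0,H2,H2,H1] ; pick H1
  Q 2.0.16.110: descend 000000100 ; hops seen [H0,H1] ; pick H1
  + 60.212.0.0/16 (H0) depth=16
  Q 2.112.4.190: descend 000000100111 ; hops seen [H0,H1,H3] ; pick H3
  Q 60.0.2.22: descend 00111100 ; hops seen [H0,H2] ; pick H2
  + 0.0.0.0/0 (H3) depth=0
  + 60.0.0.0/8 (H2) depth=8
  Q 60.212.6.62: descend 00111100110101000 ; hops seen [H3,H2,H0] ; pick H0
  Q 60.212.90.86: descend 00111100110101000101101001010110 ; hops seen [H3,H2,H0,H2,H1] ; pick H1
  + 60.212.90.80/28 (H1) depth=28
  + 251.210.128.0/18 (H0) depth=18

== LOOKUPS ==
["H1","no-route","H3","no-route","H0","H0","H1","H1","H1","H3","H2","H0","H1"]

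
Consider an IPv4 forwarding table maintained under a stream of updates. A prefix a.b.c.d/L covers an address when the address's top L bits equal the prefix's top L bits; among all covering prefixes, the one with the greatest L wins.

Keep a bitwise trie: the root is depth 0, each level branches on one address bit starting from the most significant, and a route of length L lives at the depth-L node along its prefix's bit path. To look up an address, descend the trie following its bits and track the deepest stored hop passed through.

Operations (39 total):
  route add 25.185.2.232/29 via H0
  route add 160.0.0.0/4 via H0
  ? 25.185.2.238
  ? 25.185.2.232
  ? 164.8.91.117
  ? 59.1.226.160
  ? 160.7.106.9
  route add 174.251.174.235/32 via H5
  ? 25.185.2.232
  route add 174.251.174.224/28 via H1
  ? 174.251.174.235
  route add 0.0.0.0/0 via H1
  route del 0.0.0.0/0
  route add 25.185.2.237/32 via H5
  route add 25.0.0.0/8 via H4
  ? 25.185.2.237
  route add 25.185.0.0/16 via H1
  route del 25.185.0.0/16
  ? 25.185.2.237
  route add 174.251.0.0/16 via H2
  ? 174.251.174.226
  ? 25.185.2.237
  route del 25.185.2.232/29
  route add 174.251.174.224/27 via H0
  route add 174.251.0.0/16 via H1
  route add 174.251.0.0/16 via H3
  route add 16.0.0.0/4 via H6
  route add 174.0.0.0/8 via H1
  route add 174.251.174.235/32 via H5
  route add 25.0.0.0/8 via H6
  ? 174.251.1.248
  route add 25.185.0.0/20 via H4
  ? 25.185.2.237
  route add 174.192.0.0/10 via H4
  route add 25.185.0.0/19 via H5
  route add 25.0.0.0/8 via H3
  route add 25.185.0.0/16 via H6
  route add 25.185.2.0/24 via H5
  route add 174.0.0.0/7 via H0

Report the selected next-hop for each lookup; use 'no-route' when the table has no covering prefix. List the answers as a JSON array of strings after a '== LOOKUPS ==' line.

Apply in order:
  add 25.185.2.232/29 -> H0 at depth 29
  add 160.0.0.0/4 -> H0 at depth 4
  ? 25.185.2.238  path d0:-→d1:-→d2:-→d3:-→d4:-→d5:-→d6:-→d7:-→d8:-→d9:-→d10:-→d11:-→d12:-→d13:-→d14:-→d15:-→d16:-→d17:-→d18:-→d19:-→d20:-→d21:-→d22:-→d23:-→d24:-→d25:-→d26:-→d27:-→d28:-→d29:H0  best=H0
  ? 25.185.2.232  path d0:-→d1:-→d2:-→d3:-→d4:-→d5:-→d6:-→d7:-→d8:-→d9:-→d10:-→d11:-→d12:-→d13:-→d14:-→d15:-→d16:-→d17:-→d18:-→d19:-→d20:-→d21:-→d22:-→d23:-→d24:-→d25:-→d26:-→d27:-→d28:-→d29:H0  best=H0
  ? 164.8.91.117  path d0:-→d1:-→d2:-→d3:-→d4:H0  best=H0
  ? 59.1.226.160  path d0:-→d1:-→d2:-  best=no-route
  ? 160.7.106.9  path d0:-→d1:-→d2:-→d3:-→d4:H0  best=H0
  add 174.251.174.235/32 -> H5 at depth 32
  ? 25.185.2.232  path d0:-→d1:-→d2:-→d3:-→d4:-→d5:-→d6:-→d7:-→d8:-→d9:-→d10:-→d11:-→d12:-→d13:-→d14:-→d15:-→d16:-→d17:-→d18:-→d19:-→d20:-→d21:-→d22:-→d23:-→d24:-→d25:-→d26:-→d27:-→d28:-→d29:H0  best=H0
  add 174.251.174.224/28 -> H1 at depth 28
  ? 174.251.174.235  path d0:-→d1:-→d2:-→d3:-→d4:H0→d5:-→d6:-→d7:-→d8:-→d9:-→d10:-→d11:-→d12:-→d13:-→d14:-→d15:-→d16:-→d17:-→d18:-→d19:-→d20:-→d21:-→d22:-→d23:-→d24:-→d25:-→d26:-→d27:-→d28:H1→d29:-→d30:-→d31:-→d32:H5  best=H5
  add 0.0.0.0/0 -> H1 at depth 0
  - 0.0.0.0/0 clear@0
  add 25.185.2.237/32 -> H5 at depth 32
  add 25.0.0.0/8 -> H4 at depth 8
  ? 25.185.2.237  path d0:-→d1:-→d2:-→d3:-→d4:-→d5:-→d6:-→d7:-→d8:H4→d9:-→d10:-→d11:-→d12:-→d13:-→d14:-→d15:-→d16:-→d17:-→d18:-→d19:-→d20:-→d21:-→d22:-→d23:-→d24:-→d25:-→d26:-→d27:-→d28:-→d29:H0→d30:-→d31:-→d32:H5  best=H5
  add 25.185.0.0/16 -> H1 at depth 16
  - 25.185.0.0/16 clear@16
  ? 25.185.2.237  path d0:-→d1:-→d2:-→d3:-→d4:-→d5:-→d6:-→d7:-→d8:H4→d9:-→d10:-→d11:-→d12:-→d13:-→d14:-→d15:-→d16:-→d17:-→d18:-→d19:-→d20:-→d21:-→d22:-→d23:-→d24:-→d25:-→d26:-→d27:-→d28:-→d29:H0→d30:-→d31:-→d32:H5  best=H5
  add 174.251.0.0/16 -> H2 at depth 16
  ? 174.251.174.226  path d0:-→d1:-→d2:-→d3:-→d4:H0→d5:-→d6:-→d7:-→d8:-→d9:-→d10:-→d11:-→d12:-→d13:-→d14:-→d15:-→d16:H2→d17:-→d18:-→d19:-→d20:-→d21:-→d22:-→d23:-→d24:-→d25:-→d26:-→d27:-→d28:H1  best=H1
  ? 25.185.2.237  path d0:-→d1:-→d2:-→d3:-→d4:-→d5:-→d6:-→d7:-→d8:H4→d9:-→d10:-→d11:-→d12:-→d13:-→d14:-→d15:-→d16:-→d17:-→d18:-→d19:-→d20:-→d21:-→d22:-→d23:-→d24:-→d25:-→d26:-→d27:-→d28:-→d29:H0→d30:-→d31:-→d32:H5  best=H5
  - 25.185.2.232/29 clear@29
  add 174.251.174.224/27 -> H0 at depth 27
  add 174.251.0.0/16 -> H1 at depth 16
  add 174.251.0.0/16 -> H3 at depth 16
  add 16.0.0.0/4 -> H6 at depth 4
  add 174.0.0.0/8 -> H1 at depth 8
  add 174.251.174.235/32 -> H5 at depth 32
  add 25.0.0.0/8 -> H6 at depth 8
  ? 174.251.1.248  path d0:-→d1:-→d2:-→d3:-→d4:H0→d5:-→d6:-→d7:-→d8:H1→d9:-→d10:-→d11:-→d12:-→d13:-→d14:-→d15:-→d16:H3  best=H3
  add 25.185.0.0/20 -> H4 at depth 20
  ? 25.185.2.237  path d0:-→d1:-→d2:-→d3:-→d4:H6→d5:-→d6:-→d7:-→d8:H6→d9:-→d10:-→d11:-→d12:-→d13:-→d14:-→d15:-→d16:-→d17:-→d18:-→d19:-→d20:H4→d21:-→d22:-→d23:-→d24:-→d25:-→d26:-→d27:-→d28:-→d29:-→d30:-→d31:-→d32:H5  best=H5
  add 174.192.0.0/10 -> H4 at depth 10
  add 25.185.0.0/19 -> H5 at depth 19
  add 25.0.0.0/8 -> H3 at depth 8
  add 25.185.0.0/16 -> H6 at depth 16
  add 25.185.2.0/24 -> H5 at depth 24
  add 174.0.0.0/7 -> H0 at depth 7

== LOOKUPS ==
["H0","H0","H0","no-route","H0","H0","H5","H5","H5","H1","H5","H3","H5"]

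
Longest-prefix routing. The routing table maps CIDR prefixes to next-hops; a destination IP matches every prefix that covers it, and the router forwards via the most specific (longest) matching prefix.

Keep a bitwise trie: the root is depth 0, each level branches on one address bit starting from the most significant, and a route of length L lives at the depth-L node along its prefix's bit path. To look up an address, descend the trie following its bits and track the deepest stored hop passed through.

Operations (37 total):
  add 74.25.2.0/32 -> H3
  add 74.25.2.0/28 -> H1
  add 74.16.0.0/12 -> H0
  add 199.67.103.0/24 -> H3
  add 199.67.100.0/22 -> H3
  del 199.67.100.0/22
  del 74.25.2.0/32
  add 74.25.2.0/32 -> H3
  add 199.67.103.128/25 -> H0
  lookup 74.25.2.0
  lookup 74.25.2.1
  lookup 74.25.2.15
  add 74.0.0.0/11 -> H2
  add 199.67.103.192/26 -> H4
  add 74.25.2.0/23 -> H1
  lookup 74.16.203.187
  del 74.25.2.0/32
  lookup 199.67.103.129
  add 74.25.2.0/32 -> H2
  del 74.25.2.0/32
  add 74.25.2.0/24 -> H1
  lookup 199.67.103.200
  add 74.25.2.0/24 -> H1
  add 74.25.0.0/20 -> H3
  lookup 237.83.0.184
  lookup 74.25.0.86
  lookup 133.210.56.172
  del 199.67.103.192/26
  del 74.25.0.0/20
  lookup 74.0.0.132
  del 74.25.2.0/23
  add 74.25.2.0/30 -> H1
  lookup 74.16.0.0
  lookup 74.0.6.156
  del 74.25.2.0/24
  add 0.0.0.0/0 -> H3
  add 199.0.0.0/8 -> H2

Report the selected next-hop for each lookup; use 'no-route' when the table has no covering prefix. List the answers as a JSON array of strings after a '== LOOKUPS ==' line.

Apply in order:
  + 74.25.2.0/32 (H3) depth=32
  + 74.25.2.0/28 (H1) depth=28
  + 74.16.0.0/12 (H0) depth=12
  + 199.67.103.0/24 (H3) depth=24
  + 199.67.100.0/22 (H3) depth=22
  del 199.67.100.0/22 (clear depth 22)
  del 74.25.2.0/32 (clear depth 32)
  + 74.25.2.0/32 (H3) depth=32
  + 199.67.103.128/25 (H0) depth=25
  Q 74.25.2.0: descend 01001010000110010000001000000000 ; hops seen [H0,H1,H3] ; pick H3
  Q 74.25.2.1: descend 0100101000011001000000100000000 ; hops seen [H0,H1] ; pick H1
  Q 74.25.2.15: descend 0100101000011001000000100000 ; hops seen [H0,H1] ; pick H1
  + 74.0.0.0/11 (H2) depth=11
  + 199.67.103.192/26 (H4) depth=26
  + 74.25.2.0/23 (H1) depth=23
  Q 74.16.203.187: descend 010010100001 ; hops seen [H2,H0] ; pick H0
  del 74.25.2.0/32 (clear depth 32)
  Q 199.67.103.129: descend 1100011101000011011001111 ; hops seen [H3,H0] ; pick H0
  + 74.25.2.0/32 (H2) depth=32
  del 74.25.2.0/32 (clear depth 32)
  + 74.25.2.0/24 (H1) depth=24
  Q 199.67.103.200: descend 11000111010000110110011111 ; hops seen [H3,H0,H4] ; pick H4
  + 74.25.2.0/24 (H1) depth=24
  + 74.25.0.0/20 (H3) depth=20
  Q 237.83.0.184: descend 11 ; hops seen [∅] ; pick no-route
  Q 74.25.0.86: descend 0100101000011001000000 ; hops seen [H2,H0,H3] ; pick H3
  Q 133.210.56.172: descend 1 ; hops seen [∅] ; pick no-route
  del 199.67.103.192/26 (clear depth 26)
  del 74.25.0.0/20 (clear depth 20)
  Q 74.0.0.132: descend 01001010000 ; hops seen [H2] ; pick H2
  del 74.25.2.0/23 (clear depth 23)
  + 74.25.2.0/30 (H1) depth=30
  Q 74.16.0.0: descend 010010100001 ; hops seen [H2,H0] ; pick H0
  Q 74.0.6.156: descend 01001010000 ; hops seen [H2] ; pick H2
  del 74.25.2.0/24 (clear depth 24)
  + 0.0.0.0/0 (H3) depth=0
  + 199.0.0.0/8 (H2) depth=8

== LOOKUPS ==
["H3","H1","H1","H0","H0","H4","no-route","H3","no-route","H2","H0","H2"]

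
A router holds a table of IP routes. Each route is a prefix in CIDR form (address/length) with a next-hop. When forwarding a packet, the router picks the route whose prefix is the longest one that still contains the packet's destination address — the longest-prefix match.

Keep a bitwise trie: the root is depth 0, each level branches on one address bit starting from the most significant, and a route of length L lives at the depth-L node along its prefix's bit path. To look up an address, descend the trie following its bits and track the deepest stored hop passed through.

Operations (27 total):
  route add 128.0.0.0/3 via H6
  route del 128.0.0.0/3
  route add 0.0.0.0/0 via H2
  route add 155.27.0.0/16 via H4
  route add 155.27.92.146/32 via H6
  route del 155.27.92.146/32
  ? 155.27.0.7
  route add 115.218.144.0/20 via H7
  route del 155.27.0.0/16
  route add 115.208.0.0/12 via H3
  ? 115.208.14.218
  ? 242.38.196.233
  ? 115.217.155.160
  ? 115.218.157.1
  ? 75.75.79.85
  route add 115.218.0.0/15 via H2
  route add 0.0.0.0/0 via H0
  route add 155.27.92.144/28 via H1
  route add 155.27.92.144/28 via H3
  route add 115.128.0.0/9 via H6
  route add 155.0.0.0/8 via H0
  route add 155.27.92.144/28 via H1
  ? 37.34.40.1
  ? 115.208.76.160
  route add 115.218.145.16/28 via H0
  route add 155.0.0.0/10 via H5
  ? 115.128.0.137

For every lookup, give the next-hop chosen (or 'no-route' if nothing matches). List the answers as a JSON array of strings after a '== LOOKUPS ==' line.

Process each operation:
  add 128.0.0.0/3 -> H6 at depth 3
  del 128.0.0.0/3 (clear depth 3)
  add 0.0.0.0/0 -> H2 at depth 0
  add 155.27.0.0/16 -> H4 at depth 16
  add 155.27.92.146/32 -> H6 at depth 32
  del 155.27.92.146/32 (clear depth 32)
  lookup 155.27.0.7: bits 10011011000110110 walk d0:H2→d1:-→d2:-→d3:-→d4:-→d5:-→d6:-→d7:-→d8:-→d9:-→d10:-→d11:-→d12:-→d13:-→d14:-→d15:-→d16:H4→d17:- -> H4
  add 115.218.144.0/20 -> H7 at depth 20
  del 155.27.0.0/16 (clear depth 16)
  add 115.208.0.0/12 -> H3 at depth 12
  lookup 115.208.14.218: bits 011100111101 walk d0:H2→d1:-→d2:-→d3:-→d4:-→d5:-→d6:-→d7:-→d8:-→d9:-→d10:-→d11:-→d12:H3 -> H3
  lookup 242.38.196.233: bits 1 walk d0:H2→d1:- -> H2
  lookup 115.217.155.160: bits 01110011110110 walk d0:H2→d1:-→d2:-→d3:-→d4:-→d5:-→d6:-→d7:-→d8:-→d9:-→d10:-→d11:-→d12:H3→d13:-→d14:- -> H3
  lookup 115.218.157.1: bits 01110011110110101001 walk d0:H2→d1:-→d2:-→d3:-→d4:-→d5:-→d6:-→d7:-→d8:-→d9:-→d10:-→d11:-→d12:H3→d13:-→d14:-→d15:-→d16:-→d17:-→d18:-→d19:-→d20:H7 -> H7
  lookup 75.75.79.85: bits 01 walk d0:H2→d1:-→d2:- -> H2
  add 115.218.0.0/15 -> H2 at depth 15
  add 0.0.0.0/0 -> H0 at depth 0
  add 155.27.92.144/28 -> H1 at depth 28
  add 155.27.92.144/28 -> H3 at depth 28
  add 115.128.0.0/9 -> H6 at depth 9
  add 155.0.0.0/8 -> H0 at depth 8
  add 155.27.92.144/28 -> H1 at depth 28
  lookup 37.34.40.1: bits 0 walk d0:H0→d1:- -> H0
  lookup 115.208.76.160: bits 011100111101 walk d0:H0→d1:-→d2:-→d3:-→d4:-→d5:-→d6:-→d7:-→d8:-→d9:H6→d10:-→d11:-→d12:H3 -> H3
  add 115.218.145.16/28 -> H0 at depth 28
  add 155.0.0.0/10 -> H5 at depth 10
  lookup 115.128.0.137: bits 011100111 walk d0:H0→d1:-→d2:-→d3:-→d4:-→d5:-→d6:-→d7:-→d8:-→d9:H6 -> H6

== LOOKUPS ==
["H4","H3","H2","H3","H7","H2","H0","H3","H6"]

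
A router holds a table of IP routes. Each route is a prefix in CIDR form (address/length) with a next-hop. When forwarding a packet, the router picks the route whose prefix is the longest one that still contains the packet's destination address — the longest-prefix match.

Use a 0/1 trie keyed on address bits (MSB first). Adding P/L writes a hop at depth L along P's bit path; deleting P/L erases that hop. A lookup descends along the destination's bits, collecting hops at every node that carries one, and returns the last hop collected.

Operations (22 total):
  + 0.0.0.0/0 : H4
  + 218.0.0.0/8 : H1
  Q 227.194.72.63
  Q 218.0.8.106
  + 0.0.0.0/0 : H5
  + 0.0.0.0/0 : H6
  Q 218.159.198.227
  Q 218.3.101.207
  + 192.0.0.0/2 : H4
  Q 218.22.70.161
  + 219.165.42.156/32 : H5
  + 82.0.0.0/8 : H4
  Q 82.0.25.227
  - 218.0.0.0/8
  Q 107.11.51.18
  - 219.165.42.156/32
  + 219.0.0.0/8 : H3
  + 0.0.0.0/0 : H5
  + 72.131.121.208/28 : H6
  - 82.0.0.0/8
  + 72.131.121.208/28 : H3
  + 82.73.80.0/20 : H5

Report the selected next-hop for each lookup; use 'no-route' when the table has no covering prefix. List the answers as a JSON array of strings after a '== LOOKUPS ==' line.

Trace:
  add 0.0.0.0/0 -> H4 at depth 0
  add 218.0.0.0/8 -> H1 at depth 8
  ? 227.194.72.63  path d0:H4→d1:-→d2:-  best=H4
  ? 218.0.8.106  path d0:H4→d1:-→d2:-→d3:-→d4:-→d5:-→d6:-→d7:-→d8:H1  best=H1
  add 0.0.0.0/0 -> H5 at depth 0
  add 0.0.0.0/0 -> H6 at depth 0
  ? 218.159.198.227  path d0:H6→d1:-→d2:-→d3:-→d4:-→d5:-→d6:-→d7:-→d8:H1  best=H1
  ? 218.3.101.207  path d0:H6→d1:-→d2:-→d3:-→d4:-→d5:-→d6:-→d7:-→d8:H1  best=H1
  add 192.0.0.0/2 -> H4 at depth 2
  ? 218.22.70.161  path d0:H6→d1:-→d2:H4→d3:-→d4:-→d5:-→d6:-→d7:-→d8:H1  best=H1
  add 219.165.42.156/32 -> H5 at depth 32
  add 82.0.0.0/8 -> H4 at depth 8
  ? 82.0.25.227  path d0:H6→d1:-→d2:-→d3:-→d4:-→d5:-→d6:-→d7:-→d8:H4  best=H4
  - 218.0.0.0/8 clear@8
  ? 107.11.51.18  path d0:H6→d1:-→d2:-  best=H6
  - 219.165.42.156/32 clear@32
  add 219.0.0.0/8 -> H3 at depth 8
  add 0.0.0.0/0 -> H5 at depth 0
  add 72.131.121.208/28 -> H6 at depth 28
  - 82.0.0.0/8 clear@8
  add 72.131.121.208/28 -> H3 at depth 28
  add 82.73.80.0/20 -> H5 at depth 20

== LOOKUPS ==
["H4","H1","H1","H1","H1","H4","H6"]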